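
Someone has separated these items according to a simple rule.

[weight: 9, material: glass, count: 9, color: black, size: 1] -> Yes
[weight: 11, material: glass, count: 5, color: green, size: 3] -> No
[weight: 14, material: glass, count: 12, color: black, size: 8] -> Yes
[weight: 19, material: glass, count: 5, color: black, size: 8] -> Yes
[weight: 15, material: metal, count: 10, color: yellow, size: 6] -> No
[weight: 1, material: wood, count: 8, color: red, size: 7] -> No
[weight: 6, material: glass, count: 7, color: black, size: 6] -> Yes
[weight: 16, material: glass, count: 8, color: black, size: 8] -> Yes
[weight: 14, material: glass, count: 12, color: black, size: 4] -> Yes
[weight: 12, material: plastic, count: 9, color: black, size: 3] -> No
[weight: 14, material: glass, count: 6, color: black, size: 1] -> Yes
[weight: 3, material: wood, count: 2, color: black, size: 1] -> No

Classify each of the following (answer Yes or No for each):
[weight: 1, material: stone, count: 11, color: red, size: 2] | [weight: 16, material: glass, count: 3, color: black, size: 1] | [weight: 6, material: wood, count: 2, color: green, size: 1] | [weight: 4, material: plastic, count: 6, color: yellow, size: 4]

The pattern is that an item is 'Yes' exactly when: material is glass AND color is black.
[weight: 1, material: stone, count: 11, color: red, size: 2] — material is stone, color is red, hence No. [weight: 16, material: glass, count: 3, color: black, size: 1] — material is glass, color is black, hence Yes. [weight: 6, material: wood, count: 2, color: green, size: 1] — material is wood, color is green, hence No. [weight: 4, material: plastic, count: 6, color: yellow, size: 4] — material is plastic, color is yellow, hence No.

No, Yes, No, No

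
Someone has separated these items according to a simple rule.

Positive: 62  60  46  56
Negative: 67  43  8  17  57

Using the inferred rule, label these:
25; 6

Negative, Negative

The classifier is using: even AND at least 17.
25: Negative (25 is odd, 25 ≥ 17). 6: Negative (6 is even, 6 < 17).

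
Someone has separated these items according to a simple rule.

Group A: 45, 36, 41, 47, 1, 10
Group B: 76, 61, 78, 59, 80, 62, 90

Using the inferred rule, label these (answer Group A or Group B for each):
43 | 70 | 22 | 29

Group A, Group B, Group A, Group A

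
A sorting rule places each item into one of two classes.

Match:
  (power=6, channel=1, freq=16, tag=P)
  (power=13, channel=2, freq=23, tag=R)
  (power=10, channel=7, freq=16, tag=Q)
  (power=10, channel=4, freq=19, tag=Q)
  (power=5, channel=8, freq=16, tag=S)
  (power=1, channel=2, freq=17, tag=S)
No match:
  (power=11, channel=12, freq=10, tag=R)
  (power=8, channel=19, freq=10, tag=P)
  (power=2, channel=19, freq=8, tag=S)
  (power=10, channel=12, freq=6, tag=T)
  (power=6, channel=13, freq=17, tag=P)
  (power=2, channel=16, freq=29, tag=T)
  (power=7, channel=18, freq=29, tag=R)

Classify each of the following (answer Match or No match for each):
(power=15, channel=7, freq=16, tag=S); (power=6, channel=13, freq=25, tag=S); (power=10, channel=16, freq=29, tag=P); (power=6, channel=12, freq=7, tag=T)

The common property of the 'Match' items is: channel ≤ 8. No 'No match' item has it.

Match, No match, No match, No match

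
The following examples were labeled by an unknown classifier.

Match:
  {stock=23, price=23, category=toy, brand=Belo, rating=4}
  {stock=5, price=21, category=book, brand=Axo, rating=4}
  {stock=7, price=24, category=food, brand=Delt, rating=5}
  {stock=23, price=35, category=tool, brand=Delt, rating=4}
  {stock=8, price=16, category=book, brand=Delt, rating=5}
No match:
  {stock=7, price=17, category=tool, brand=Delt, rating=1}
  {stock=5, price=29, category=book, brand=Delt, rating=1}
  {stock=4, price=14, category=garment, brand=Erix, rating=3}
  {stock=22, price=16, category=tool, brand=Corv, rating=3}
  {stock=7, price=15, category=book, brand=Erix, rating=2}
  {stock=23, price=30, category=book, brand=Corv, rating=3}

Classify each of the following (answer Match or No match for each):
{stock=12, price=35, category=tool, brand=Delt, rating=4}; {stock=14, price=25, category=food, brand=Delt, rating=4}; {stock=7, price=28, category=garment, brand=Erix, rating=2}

Match, Match, No match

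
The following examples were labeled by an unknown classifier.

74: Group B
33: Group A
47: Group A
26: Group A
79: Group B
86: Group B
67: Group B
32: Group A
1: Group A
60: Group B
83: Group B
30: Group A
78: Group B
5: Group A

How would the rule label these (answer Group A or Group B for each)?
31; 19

The rule appears to be: at most 47.
31 — 31 ≤ 47, hence Group A.
19 — 19 ≤ 47, hence Group A.

Group A, Group A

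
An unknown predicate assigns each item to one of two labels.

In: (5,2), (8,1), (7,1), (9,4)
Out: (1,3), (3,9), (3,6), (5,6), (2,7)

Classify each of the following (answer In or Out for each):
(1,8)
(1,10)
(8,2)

Out, Out, In

'In' ⟺ first > second.
Out: (1,8), since 1 < 8. Out: (1,10), since 1 < 10. In: (8,2), since 8 > 2.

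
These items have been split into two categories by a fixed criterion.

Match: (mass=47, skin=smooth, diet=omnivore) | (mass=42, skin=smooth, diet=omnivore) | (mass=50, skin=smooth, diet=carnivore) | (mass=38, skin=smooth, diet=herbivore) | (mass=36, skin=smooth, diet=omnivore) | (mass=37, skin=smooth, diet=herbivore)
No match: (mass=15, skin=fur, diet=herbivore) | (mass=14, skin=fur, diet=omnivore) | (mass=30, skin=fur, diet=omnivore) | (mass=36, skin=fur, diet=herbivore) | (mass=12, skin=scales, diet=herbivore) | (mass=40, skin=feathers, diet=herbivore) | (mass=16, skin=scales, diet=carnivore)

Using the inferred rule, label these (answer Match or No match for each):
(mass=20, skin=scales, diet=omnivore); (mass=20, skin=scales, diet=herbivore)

No match, No match

The common property of the 'Match' items is: skin is smooth. No 'No match' item has it.
No match: (mass=20, skin=scales, diet=omnivore), since skin is scales. No match: (mass=20, skin=scales, diet=herbivore), since skin is scales.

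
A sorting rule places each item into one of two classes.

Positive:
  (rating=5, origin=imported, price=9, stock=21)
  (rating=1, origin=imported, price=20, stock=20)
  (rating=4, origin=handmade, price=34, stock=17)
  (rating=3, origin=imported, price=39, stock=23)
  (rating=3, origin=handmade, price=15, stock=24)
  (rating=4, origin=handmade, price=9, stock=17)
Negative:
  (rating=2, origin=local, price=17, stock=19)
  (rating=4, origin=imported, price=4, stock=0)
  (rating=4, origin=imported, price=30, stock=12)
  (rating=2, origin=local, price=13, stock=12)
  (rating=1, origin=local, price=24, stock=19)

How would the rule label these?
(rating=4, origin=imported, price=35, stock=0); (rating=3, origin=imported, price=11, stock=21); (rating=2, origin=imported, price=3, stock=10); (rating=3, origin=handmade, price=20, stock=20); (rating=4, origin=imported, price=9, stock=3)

A rule that fits every label: origin is handmade OR stock ≥ 20 — true of each 'Positive' example, false of each 'Negative' one.
(rating=4, origin=imported, price=35, stock=0) → origin is imported, stock = 0 → Negative. (rating=3, origin=imported, price=11, stock=21) → origin is imported, stock = 21 → Positive. (rating=2, origin=imported, price=3, stock=10) → origin is imported, stock = 10 → Negative. (rating=3, origin=handmade, price=20, stock=20) → origin is handmade, stock = 20 → Positive. (rating=4, origin=imported, price=9, stock=3) → origin is imported, stock = 3 → Negative.

Negative, Positive, Negative, Positive, Negative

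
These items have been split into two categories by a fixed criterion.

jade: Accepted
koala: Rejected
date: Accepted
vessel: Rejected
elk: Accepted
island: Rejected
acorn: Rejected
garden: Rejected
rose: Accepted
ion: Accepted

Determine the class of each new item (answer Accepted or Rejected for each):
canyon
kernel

Rejected, Rejected

One predicate separates the groups cleanly: length ≤ 4.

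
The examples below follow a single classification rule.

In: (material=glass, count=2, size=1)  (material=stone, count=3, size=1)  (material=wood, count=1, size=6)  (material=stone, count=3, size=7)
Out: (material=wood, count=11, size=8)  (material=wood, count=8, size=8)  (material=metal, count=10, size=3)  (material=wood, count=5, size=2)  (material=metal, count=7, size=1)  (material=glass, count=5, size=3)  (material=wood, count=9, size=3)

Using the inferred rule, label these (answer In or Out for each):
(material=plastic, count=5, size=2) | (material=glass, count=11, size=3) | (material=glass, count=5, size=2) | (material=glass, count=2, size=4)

The rule appears to be: count ≤ 3.
(material=plastic, count=5, size=2): count = 5, doesn't match → Out. (material=glass, count=11, size=3): count = 11, doesn't match → Out. (material=glass, count=5, size=2): count = 5, doesn't match → Out. (material=glass, count=2, size=4): count = 2, fits → In.

Out, Out, Out, In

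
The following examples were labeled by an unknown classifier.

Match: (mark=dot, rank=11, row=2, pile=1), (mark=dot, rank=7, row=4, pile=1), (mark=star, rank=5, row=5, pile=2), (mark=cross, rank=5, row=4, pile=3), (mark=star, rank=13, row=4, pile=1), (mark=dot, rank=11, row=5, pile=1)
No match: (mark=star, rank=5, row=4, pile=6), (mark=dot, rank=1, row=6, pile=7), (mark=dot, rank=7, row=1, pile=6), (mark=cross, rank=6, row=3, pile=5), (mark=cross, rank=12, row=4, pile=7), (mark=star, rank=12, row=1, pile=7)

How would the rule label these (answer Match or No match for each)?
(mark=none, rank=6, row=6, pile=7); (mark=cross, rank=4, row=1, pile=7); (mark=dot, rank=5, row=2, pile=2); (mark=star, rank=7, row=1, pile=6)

One predicate separates the groups cleanly: pile ≤ 3.
No match: (mark=none, rank=6, row=6, pile=7), since pile = 7. No match: (mark=cross, rank=4, row=1, pile=7), since pile = 7. Match: (mark=dot, rank=5, row=2, pile=2), since pile = 2. No match: (mark=star, rank=7, row=1, pile=6), since pile = 6.

No match, No match, Match, No match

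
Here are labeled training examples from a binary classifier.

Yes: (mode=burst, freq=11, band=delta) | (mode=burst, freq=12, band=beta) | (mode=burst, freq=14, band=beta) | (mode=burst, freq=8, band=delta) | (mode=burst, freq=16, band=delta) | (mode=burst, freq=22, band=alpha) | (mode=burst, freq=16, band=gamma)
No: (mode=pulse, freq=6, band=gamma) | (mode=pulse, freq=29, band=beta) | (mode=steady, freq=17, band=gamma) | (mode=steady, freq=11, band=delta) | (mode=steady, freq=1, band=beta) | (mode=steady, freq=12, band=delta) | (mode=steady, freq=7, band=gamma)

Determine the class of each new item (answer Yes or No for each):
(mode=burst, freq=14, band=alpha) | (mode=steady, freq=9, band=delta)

Every 'Yes' example satisfies: mode is burst. None of the 'No' examples do.
(mode=burst, freq=14, band=alpha) — mode is burst, hence Yes.
(mode=steady, freq=9, band=delta) — mode is steady, hence No.

Yes, No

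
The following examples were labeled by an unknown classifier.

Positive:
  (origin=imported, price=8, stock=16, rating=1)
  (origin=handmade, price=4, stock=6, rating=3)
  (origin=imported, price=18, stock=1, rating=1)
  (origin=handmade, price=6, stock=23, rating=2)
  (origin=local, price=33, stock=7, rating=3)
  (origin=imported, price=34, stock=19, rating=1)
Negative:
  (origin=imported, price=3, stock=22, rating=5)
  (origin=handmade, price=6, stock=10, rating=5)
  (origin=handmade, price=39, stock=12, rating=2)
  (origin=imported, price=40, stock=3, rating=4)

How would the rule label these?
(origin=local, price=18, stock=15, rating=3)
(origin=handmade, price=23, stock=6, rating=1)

Every 'Positive' example satisfies: price ≤ 34 AND rating ≤ 3. None of the 'Negative' examples do.

Positive, Positive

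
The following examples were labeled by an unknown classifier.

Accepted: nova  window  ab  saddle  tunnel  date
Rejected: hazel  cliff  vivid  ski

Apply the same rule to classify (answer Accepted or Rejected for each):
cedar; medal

Rejected, Rejected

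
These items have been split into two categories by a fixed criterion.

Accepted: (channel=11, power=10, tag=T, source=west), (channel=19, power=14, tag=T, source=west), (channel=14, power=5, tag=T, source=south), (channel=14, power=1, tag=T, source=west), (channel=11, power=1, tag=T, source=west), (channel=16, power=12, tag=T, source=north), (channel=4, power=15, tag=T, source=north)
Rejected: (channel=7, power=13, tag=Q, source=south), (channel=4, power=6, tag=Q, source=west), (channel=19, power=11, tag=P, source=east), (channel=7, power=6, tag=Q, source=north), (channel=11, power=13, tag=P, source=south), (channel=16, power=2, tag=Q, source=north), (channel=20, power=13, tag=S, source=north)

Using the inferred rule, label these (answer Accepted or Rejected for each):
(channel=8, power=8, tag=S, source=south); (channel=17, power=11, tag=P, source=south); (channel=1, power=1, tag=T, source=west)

Rejected, Rejected, Accepted

Every 'Accepted' example satisfies: tag is T. None of the 'Rejected' examples do.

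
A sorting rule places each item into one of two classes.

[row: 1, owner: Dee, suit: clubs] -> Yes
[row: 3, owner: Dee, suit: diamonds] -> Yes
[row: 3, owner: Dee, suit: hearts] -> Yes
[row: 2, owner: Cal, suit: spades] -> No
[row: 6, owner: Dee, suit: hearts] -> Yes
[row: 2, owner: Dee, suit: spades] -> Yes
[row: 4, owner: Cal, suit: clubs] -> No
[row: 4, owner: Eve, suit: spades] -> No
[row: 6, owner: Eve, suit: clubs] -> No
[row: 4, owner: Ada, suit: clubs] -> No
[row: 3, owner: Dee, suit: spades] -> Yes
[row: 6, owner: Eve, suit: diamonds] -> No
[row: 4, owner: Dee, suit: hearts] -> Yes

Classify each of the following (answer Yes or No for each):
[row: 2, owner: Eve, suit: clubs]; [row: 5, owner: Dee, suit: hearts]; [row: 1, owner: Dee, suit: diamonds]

Looking at the examples, the only property every 'Yes' case has and every 'No' case lacks is: owner is Dee.

No, Yes, Yes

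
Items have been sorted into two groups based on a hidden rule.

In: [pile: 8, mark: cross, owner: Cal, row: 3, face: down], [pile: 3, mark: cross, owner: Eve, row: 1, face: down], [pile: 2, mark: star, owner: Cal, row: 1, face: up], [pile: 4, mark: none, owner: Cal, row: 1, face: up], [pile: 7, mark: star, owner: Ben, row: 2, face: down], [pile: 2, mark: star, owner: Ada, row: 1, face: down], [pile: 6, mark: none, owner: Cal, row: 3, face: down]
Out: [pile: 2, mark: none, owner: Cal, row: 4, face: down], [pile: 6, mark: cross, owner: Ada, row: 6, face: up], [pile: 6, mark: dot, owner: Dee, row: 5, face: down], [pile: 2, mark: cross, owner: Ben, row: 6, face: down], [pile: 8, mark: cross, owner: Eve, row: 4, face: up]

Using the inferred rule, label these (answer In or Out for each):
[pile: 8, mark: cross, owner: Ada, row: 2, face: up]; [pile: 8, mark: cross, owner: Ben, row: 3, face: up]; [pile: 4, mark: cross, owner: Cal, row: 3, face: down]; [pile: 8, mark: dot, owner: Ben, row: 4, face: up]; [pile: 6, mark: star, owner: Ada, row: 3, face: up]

In, In, In, Out, In

The simplest hypothesis consistent with all the labels is: row ≤ 3.
[pile: 8, mark: cross, owner: Ada, row: 2, face: up]: row = 2 — checks out, so In. [pile: 8, mark: cross, owner: Ben, row: 3, face: up]: row = 3 — checks out, so In. [pile: 4, mark: cross, owner: Cal, row: 3, face: down]: row = 3 — checks out, so In. [pile: 8, mark: dot, owner: Ben, row: 4, face: up]: row = 4 — does not satisfy this, so Out. [pile: 6, mark: star, owner: Ada, row: 3, face: up]: row = 3 — checks out, so In.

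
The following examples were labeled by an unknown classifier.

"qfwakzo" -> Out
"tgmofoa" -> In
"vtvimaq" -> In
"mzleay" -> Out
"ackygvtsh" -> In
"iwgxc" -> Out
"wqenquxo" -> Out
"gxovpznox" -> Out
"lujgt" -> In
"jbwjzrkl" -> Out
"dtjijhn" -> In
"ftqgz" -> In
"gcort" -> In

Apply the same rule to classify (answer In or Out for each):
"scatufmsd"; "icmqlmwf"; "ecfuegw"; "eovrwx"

Every 'In' example satisfies: contains 't'. None of the 'Out' examples do.
"scatufmsd": has 't', checks out → In.
"icmqlmwf": no 't', does not fit → Out.
"ecfuegw": no 't', does not fit → Out.
"eovrwx": no 't', does not fit → Out.

In, Out, Out, Out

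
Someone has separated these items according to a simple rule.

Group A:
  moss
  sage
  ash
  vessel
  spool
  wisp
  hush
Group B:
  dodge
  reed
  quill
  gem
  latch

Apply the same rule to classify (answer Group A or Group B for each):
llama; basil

Group B, Group A

Looking at the examples, the only property every 'Group A' case has and every 'Group B' case lacks is: contains 's'.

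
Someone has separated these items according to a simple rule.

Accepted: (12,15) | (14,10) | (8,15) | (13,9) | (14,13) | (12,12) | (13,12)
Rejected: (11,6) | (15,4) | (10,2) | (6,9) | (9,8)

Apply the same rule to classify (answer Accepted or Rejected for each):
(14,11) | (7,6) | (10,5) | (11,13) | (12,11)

Accepted, Rejected, Rejected, Accepted, Accepted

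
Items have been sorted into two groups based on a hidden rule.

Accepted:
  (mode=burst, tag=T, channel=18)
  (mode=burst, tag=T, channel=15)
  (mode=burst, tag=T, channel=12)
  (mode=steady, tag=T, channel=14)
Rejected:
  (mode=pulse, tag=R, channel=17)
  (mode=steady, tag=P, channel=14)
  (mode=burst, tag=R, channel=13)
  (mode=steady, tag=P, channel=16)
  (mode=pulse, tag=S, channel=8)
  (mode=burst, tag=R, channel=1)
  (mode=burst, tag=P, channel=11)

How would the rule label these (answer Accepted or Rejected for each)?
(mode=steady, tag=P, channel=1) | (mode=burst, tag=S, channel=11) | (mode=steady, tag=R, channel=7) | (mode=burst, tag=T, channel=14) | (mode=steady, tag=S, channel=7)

'Accepted' ⟺ tag is T.
(mode=steady, tag=P, channel=1) → tag is P → Rejected.
(mode=burst, tag=S, channel=11) → tag is S → Rejected.
(mode=steady, tag=R, channel=7) → tag is R → Rejected.
(mode=burst, tag=T, channel=14) → tag is T → Accepted.
(mode=steady, tag=S, channel=7) → tag is S → Rejected.

Rejected, Rejected, Rejected, Accepted, Rejected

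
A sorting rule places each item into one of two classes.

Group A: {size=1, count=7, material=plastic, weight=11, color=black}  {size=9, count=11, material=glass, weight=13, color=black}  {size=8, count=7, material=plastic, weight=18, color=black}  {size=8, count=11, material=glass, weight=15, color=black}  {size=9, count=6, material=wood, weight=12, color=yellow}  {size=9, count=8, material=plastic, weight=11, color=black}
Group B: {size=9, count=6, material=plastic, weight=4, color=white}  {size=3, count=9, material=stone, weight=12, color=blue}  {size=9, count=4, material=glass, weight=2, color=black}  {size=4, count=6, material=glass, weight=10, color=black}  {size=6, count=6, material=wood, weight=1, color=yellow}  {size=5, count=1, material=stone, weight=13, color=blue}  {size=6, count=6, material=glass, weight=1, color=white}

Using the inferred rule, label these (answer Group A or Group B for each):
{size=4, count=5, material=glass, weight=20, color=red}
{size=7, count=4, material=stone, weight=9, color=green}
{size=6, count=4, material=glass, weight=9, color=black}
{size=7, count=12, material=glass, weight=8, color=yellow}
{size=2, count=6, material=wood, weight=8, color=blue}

Group A, Group B, Group B, Group B, Group B

The classifier is using: color is not blue AND weight ≥ 11.
{size=4, count=5, material=glass, weight=20, color=red} → color is red, weight = 20 → Group A.
{size=7, count=4, material=stone, weight=9, color=green} → color is green, weight = 9 → Group B.
{size=6, count=4, material=glass, weight=9, color=black} → color is black, weight = 9 → Group B.
{size=7, count=12, material=glass, weight=8, color=yellow} → color is yellow, weight = 8 → Group B.
{size=2, count=6, material=wood, weight=8, color=blue} → color is blue, weight = 8 → Group B.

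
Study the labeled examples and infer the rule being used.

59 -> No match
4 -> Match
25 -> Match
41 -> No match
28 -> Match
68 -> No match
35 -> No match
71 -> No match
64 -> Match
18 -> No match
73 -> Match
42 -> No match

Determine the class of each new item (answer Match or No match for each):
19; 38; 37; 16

Match, No match, Match, Match

The simplest hypothesis consistent with all the labels is: ≡ 1 (mod 3).
19 — 19 mod 3 = 1, hence Match. 38 — 38 mod 3 = 2, hence No match. 37 — 37 mod 3 = 1, hence Match. 16 — 16 mod 3 = 1, hence Match.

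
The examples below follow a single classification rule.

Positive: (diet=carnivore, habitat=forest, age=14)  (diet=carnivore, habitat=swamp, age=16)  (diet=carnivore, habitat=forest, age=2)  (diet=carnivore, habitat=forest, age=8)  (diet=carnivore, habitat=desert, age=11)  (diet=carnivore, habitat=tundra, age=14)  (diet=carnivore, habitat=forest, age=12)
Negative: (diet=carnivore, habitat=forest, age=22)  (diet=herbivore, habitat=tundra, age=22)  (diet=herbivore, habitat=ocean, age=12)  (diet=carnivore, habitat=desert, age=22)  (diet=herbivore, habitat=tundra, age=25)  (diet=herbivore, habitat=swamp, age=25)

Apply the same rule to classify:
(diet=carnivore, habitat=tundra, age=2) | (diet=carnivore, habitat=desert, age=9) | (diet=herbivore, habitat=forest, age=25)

The common property of the 'Positive' items is: diet is carnivore AND age ≤ 16. No 'Negative' item has it.
(diet=carnivore, habitat=tundra, age=2): Positive (diet is carnivore, age = 2).
(diet=carnivore, habitat=desert, age=9): Positive (diet is carnivore, age = 9).
(diet=herbivore, habitat=forest, age=25): Negative (diet is herbivore, age = 25).

Positive, Positive, Negative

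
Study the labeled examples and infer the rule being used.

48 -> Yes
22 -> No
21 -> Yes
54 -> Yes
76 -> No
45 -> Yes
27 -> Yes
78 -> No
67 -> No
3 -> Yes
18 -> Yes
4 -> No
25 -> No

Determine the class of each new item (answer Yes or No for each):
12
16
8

Yes, No, No

The rule appears to be: multiple of 3 AND at most 54.
12 — 12 = 3·4, 12 ≤ 54, hence Yes.
16 — 16 = 3·5 + 1, 16 ≤ 54, hence No.
8 — 8 = 3·2 + 2, 8 ≤ 54, hence No.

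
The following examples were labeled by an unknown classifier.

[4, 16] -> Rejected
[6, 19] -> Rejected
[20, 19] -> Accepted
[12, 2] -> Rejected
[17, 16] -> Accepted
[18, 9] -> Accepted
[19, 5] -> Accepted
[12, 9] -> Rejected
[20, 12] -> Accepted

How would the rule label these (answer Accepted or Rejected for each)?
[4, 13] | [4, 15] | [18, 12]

Rejected, Rejected, Accepted

One predicate separates the groups cleanly: first ≥ 16.
[4, 13]: first 4 — does not pass, so Rejected.
[4, 15]: first 4 — does not pass, so Rejected.
[18, 12]: first 18 — satisfies this, so Accepted.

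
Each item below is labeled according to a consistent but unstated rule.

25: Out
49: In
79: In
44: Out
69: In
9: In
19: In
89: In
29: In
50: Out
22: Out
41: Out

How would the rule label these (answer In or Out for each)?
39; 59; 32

In, In, Out

All 'In' examples share one property — ends in digit 9 — and every 'Out' example lacks it.
39: last digit 9, meets the rule → In.
59: last digit 9, meets the rule → In.
32: last digit 2, does not fit → Out.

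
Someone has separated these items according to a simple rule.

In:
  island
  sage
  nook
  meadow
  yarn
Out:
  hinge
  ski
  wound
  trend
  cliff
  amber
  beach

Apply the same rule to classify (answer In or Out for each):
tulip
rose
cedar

Out, In, Out

The common property of the 'In' items is: even length. No 'Out' item has it.
tulip: length 5, does not fit → Out.
rose: length 4, meets the rule → In.
cedar: length 5, does not fit → Out.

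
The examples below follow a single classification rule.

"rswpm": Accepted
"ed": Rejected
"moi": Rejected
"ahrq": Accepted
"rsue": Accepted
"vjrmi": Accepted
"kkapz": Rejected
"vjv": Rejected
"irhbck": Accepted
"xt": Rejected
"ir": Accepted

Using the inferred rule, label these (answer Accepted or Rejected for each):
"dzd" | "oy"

Rejected, Rejected

'Accepted' ⟺ contains 'r'.
"dzd": no 'r', doesn't qualify → Rejected. "oy": no 'r', doesn't qualify → Rejected.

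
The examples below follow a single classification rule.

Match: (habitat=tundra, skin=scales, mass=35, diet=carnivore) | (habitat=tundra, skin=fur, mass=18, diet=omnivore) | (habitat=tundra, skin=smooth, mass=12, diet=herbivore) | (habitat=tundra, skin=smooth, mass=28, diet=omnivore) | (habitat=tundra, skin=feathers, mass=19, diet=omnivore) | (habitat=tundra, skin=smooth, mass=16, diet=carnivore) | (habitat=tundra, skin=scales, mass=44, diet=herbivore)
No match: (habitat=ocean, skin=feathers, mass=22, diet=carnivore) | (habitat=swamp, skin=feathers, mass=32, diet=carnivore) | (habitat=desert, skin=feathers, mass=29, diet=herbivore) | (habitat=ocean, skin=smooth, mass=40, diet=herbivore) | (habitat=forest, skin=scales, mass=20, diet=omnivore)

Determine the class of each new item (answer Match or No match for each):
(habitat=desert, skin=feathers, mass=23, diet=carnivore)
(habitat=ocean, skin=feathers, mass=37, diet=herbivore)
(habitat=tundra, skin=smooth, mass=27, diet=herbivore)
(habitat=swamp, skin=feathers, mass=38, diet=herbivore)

Rule: habitat is tundra. This holds for each 'Match' example and fails for each 'No match' one.
No match: (habitat=desert, skin=feathers, mass=23, diet=carnivore), since habitat is desert. No match: (habitat=ocean, skin=feathers, mass=37, diet=herbivore), since habitat is ocean. Match: (habitat=tundra, skin=smooth, mass=27, diet=herbivore), since habitat is tundra. No match: (habitat=swamp, skin=feathers, mass=38, diet=herbivore), since habitat is swamp.

No match, No match, Match, No match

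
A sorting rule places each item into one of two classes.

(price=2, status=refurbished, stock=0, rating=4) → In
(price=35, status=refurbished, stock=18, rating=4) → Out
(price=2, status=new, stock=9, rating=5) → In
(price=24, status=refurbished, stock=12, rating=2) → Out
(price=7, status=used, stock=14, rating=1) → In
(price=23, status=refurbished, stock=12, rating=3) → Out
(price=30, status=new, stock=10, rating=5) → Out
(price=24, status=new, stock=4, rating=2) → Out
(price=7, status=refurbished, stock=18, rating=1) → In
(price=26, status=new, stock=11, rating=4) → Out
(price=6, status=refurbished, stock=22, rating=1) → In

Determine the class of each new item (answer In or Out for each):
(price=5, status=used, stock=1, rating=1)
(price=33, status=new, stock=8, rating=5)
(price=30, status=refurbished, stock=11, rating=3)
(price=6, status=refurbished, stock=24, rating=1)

In, Out, Out, In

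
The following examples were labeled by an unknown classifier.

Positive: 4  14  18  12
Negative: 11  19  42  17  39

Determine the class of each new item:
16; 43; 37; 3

The rule appears to be: even AND at most 18.
16 → 16 is even, 16 ≤ 18 → Positive. 43 → 43 is odd, 43 > 18 → Negative. 37 → 37 is odd, 37 > 18 → Negative. 3 → 3 is odd, 3 ≤ 18 → Negative.

Positive, Negative, Negative, Negative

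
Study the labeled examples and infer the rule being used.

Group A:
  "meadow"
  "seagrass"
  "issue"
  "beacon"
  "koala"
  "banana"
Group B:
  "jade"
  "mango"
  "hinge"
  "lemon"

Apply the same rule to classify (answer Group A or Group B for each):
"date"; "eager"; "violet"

Group B, Group A, Group A

A rule that fits every label: has ≥ 3 vowels — true of each 'Group A' example, false of each 'Group B' one.
"date": 2 vowels, fails this test → Group B.
"eager": 3 vowels, has this property → Group A.
"violet": 3 vowels, has this property → Group A.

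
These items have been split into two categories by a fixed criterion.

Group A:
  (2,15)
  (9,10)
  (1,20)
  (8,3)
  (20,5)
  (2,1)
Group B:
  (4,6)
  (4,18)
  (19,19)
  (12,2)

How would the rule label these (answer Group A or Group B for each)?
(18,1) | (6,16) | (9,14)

Checking candidate rules against both groups, what survives is: sum is odd.
(18,1): 18+1 = 19, has this property → Group A. (6,16): 6+16 = 22, lacks this property → Group B. (9,14): 9+14 = 23, has this property → Group A.

Group A, Group B, Group A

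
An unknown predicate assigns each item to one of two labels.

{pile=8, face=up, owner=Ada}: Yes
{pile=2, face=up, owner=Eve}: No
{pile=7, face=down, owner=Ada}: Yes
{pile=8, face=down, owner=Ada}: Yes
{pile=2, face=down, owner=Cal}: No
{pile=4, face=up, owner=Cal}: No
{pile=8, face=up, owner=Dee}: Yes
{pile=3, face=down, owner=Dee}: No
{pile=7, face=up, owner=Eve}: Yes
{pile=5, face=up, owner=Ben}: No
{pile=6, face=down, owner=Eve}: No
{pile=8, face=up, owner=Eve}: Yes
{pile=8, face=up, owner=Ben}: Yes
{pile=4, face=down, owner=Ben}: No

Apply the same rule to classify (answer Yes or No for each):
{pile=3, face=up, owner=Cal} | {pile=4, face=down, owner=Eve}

The pattern is that an item is 'Yes' exactly when: pile ≥ 7.
{pile=3, face=up, owner=Cal} → pile = 3 → No. {pile=4, face=down, owner=Eve} → pile = 4 → No.

No, No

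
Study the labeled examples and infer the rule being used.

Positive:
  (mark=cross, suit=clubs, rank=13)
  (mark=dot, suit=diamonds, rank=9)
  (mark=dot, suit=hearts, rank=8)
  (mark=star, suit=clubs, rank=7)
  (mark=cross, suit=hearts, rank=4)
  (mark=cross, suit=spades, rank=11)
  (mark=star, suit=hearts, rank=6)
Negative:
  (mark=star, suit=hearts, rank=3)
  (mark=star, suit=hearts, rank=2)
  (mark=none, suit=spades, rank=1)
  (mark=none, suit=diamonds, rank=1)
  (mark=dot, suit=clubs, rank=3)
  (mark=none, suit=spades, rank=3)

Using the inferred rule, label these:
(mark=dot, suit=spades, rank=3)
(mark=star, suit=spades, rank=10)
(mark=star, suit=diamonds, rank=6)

Negative, Positive, Positive

All 'Positive' examples share one property — rank ≥ 4 — and every 'Negative' example lacks it.
(mark=dot, suit=spades, rank=3): Negative (rank = 3).
(mark=star, suit=spades, rank=10): Positive (rank = 10).
(mark=star, suit=diamonds, rank=6): Positive (rank = 6).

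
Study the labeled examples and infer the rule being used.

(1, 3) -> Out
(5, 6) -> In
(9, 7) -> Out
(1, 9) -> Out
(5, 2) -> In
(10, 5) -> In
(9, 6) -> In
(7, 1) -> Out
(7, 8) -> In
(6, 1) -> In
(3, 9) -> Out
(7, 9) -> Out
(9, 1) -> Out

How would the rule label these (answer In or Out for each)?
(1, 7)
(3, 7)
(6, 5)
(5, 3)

Out, Out, In, Out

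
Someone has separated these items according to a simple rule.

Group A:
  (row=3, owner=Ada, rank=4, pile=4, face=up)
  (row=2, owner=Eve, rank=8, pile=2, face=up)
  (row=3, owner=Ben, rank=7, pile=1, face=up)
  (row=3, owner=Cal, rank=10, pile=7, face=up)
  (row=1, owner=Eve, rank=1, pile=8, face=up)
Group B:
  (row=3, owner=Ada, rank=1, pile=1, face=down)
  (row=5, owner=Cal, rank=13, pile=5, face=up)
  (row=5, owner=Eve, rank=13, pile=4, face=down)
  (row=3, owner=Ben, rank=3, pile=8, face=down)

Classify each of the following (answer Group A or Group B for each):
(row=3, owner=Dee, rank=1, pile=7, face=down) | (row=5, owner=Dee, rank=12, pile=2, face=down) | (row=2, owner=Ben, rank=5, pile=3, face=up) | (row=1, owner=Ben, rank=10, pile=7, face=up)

One predicate separates the groups cleanly: face is up AND row ≤ 3.

Group B, Group B, Group A, Group A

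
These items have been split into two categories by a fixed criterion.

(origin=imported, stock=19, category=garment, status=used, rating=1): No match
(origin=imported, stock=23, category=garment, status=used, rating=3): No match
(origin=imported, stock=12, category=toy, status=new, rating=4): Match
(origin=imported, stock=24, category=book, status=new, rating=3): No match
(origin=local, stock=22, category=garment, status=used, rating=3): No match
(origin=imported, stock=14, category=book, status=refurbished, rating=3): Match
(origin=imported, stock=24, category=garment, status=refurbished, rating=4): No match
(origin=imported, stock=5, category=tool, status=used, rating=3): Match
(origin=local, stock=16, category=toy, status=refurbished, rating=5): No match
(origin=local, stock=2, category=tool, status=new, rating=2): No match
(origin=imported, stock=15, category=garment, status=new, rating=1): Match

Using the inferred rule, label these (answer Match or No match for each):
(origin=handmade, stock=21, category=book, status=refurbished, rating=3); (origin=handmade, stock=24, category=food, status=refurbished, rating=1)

No match, No match

A rule that fits every label: origin is imported AND stock ≤ 15 — true of each 'Match' example, false of each 'No match' one.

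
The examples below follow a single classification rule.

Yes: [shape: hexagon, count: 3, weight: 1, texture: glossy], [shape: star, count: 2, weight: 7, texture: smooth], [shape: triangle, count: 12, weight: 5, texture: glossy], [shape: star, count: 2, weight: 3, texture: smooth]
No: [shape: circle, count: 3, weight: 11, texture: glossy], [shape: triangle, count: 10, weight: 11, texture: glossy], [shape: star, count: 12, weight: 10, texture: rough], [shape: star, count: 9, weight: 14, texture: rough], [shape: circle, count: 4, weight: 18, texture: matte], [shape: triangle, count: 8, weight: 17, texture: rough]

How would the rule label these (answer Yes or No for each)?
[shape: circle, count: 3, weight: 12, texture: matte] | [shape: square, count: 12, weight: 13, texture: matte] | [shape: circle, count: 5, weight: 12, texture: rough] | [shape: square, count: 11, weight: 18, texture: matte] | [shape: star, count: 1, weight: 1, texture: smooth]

No, No, No, No, Yes

All 'Yes' examples share one property — weight ≤ 7 — and every 'No' example lacks it.
[shape: circle, count: 3, weight: 12, texture: matte]: weight = 12, lacks this property → No. [shape: square, count: 12, weight: 13, texture: matte]: weight = 13, lacks this property → No. [shape: circle, count: 5, weight: 12, texture: rough]: weight = 12, lacks this property → No. [shape: square, count: 11, weight: 18, texture: matte]: weight = 18, lacks this property → No. [shape: star, count: 1, weight: 1, texture: smooth]: weight = 1, meets the rule → Yes.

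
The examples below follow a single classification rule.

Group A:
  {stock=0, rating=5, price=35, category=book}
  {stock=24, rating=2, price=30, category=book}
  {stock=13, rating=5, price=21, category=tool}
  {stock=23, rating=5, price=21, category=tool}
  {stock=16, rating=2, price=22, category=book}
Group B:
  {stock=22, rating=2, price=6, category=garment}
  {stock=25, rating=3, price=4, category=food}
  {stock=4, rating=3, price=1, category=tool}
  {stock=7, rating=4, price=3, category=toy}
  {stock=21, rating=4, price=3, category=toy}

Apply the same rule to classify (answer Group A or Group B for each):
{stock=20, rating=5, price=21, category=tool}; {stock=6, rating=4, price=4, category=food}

Group A, Group B

One predicate separates the groups cleanly: price ≥ 21.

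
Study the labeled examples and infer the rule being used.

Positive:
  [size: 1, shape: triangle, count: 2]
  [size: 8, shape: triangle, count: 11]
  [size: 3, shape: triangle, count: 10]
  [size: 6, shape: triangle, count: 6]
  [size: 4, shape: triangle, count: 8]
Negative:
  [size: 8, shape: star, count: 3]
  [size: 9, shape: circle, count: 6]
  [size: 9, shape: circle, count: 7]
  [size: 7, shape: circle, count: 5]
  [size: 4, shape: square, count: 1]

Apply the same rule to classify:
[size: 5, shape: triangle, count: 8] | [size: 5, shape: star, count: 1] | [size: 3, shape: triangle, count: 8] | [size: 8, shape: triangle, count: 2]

Positive, Negative, Positive, Positive

Comparing the two groups points to one rule — shape is triangle.
[size: 5, shape: triangle, count: 8]: Positive (shape is triangle). [size: 5, shape: star, count: 1]: Negative (shape is star). [size: 3, shape: triangle, count: 8]: Positive (shape is triangle). [size: 8, shape: triangle, count: 2]: Positive (shape is triangle).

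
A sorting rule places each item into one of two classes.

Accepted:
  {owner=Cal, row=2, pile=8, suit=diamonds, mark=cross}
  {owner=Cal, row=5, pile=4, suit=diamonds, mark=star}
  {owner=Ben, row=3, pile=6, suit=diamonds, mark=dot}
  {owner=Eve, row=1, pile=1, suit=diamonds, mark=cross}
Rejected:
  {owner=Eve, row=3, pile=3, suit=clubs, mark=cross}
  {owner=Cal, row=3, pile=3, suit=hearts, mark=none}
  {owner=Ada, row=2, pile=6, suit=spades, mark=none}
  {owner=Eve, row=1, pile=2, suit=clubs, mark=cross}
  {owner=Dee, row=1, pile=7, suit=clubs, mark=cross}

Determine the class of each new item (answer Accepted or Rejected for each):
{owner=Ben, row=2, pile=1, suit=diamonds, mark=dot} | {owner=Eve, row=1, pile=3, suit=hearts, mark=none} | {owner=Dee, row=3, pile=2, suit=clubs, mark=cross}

Accepted, Rejected, Rejected

The classifier is using: suit is diamonds.
{owner=Ben, row=2, pile=1, suit=diamonds, mark=dot}: suit is diamonds — checks out, so Accepted.
{owner=Eve, row=1, pile=3, suit=hearts, mark=none}: suit is hearts — fails this test, so Rejected.
{owner=Dee, row=3, pile=2, suit=clubs, mark=cross}: suit is clubs — fails this test, so Rejected.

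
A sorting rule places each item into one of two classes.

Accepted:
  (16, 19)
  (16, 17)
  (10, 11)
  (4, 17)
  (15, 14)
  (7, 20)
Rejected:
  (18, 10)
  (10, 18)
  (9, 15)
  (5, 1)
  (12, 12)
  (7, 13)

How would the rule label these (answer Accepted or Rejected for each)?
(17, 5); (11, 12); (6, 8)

One predicate separates the groups cleanly: sum is odd.
(17, 5) — 17+5 = 22, hence Rejected. (11, 12) — 11+12 = 23, hence Accepted. (6, 8) — 6+8 = 14, hence Rejected.

Rejected, Accepted, Rejected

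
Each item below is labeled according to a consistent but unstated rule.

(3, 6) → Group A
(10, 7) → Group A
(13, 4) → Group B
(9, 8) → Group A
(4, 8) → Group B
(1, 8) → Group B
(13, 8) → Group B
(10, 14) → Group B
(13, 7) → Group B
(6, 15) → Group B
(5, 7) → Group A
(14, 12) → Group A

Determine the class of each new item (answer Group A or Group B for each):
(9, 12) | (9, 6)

Group A, Group A

'Group A' ⟺ |first − second| ≤ 3.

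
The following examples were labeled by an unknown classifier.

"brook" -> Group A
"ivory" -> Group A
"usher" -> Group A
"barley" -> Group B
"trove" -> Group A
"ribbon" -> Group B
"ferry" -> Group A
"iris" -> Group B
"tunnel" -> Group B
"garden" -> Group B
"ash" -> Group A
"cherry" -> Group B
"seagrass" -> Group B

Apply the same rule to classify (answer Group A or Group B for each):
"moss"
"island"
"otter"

Group B, Group B, Group A

Checking candidate rules against both groups, what survives is: odd length.
"moss": length 4 — does not satisfy this, so Group B.
"island": length 6 — does not satisfy this, so Group B.
"otter": length 5 — matches, so Group A.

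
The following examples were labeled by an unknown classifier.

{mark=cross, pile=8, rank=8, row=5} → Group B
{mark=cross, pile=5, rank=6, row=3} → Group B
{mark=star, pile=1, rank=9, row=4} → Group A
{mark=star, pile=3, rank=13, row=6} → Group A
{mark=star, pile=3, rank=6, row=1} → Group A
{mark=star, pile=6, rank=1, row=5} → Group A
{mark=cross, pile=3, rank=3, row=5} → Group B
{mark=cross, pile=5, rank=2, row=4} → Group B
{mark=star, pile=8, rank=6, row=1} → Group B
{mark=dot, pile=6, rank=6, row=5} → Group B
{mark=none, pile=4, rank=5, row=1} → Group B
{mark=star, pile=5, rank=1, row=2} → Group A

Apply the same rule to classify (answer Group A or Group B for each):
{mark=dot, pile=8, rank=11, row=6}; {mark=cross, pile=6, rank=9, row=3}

The distinguishing property — mark is star AND pile ≤ 6 — holds for all the 'Group A' cases and none of the 'Group B' cases.
{mark=dot, pile=8, rank=11, row=6}: mark is dot, pile = 8 — doesn't match, so Group B. {mark=cross, pile=6, rank=9, row=3}: mark is cross, pile = 6 — doesn't match, so Group B.

Group B, Group B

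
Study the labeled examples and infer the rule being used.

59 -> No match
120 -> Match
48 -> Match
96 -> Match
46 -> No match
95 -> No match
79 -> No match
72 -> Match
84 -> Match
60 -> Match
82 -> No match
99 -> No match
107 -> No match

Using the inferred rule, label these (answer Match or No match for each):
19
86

The simplest hypothesis consistent with all the labels is: multiple of 4.

No match, No match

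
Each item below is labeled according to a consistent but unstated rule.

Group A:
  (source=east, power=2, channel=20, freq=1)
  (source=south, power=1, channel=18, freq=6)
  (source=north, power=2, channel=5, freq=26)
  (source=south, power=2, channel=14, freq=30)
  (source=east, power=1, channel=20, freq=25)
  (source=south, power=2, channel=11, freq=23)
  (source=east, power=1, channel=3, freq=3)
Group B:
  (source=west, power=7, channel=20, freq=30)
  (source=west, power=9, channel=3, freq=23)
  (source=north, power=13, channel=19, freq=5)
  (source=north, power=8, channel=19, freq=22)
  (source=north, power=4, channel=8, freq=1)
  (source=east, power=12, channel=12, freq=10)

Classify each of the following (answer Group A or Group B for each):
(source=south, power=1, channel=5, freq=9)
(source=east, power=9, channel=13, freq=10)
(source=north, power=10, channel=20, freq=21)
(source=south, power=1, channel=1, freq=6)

The simplest hypothesis consistent with all the labels is: power ≤ 2.
Group A: (source=south, power=1, channel=5, freq=9), since power = 1.
Group B: (source=east, power=9, channel=13, freq=10), since power = 9.
Group B: (source=north, power=10, channel=20, freq=21), since power = 10.
Group A: (source=south, power=1, channel=1, freq=6), since power = 1.

Group A, Group B, Group B, Group A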